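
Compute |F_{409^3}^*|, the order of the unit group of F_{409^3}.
|F_{409^3}^*| = 68417928

F_{409^3} has 409^3 = 68417929 elements; its multiplicative group consists of all nonzero elements, so |F_{409^3}^*| = 68417929 - 1 = 68417928. (It is cyclic since any finite subgroup of the multiplicative group of a field is cyclic.)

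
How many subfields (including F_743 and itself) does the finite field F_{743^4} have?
F_{743^4} has 3 subfields

The subfields of F_{p^n} are exactly the fields F_{p^d} for d | n (each is the fixed field of the unique index-d subgroup of Gal(F_{p^n}/F_p) ≅ Z/nZ). The divisors of n = 4 are {1, 2, 4}, giving 3 subfields: F_{743^1}, F_{743^2}, F_{743^4}.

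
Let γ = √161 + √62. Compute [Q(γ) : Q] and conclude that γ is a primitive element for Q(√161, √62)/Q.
[Q(γ) : Q] = 4 (equivalently, Q(γ) = Q(√161, √62))

Obviously Q(γ) ⊆ Q(√161, √62), and [Q(√161, √62):Q] = 4 (since 161, 62 are distinct squarefree integers > 1 with 9982 not a perfect square). To show equality we compute the minimal polynomial of γ. From γ = √161 + √62: γ^2 = 161 + 2√(9982) + 62 = 223 + 2√(9982), so γ^2 - 223 = 2√(9982); squaring, (γ^2 - 223)^2 = 4·9982, i.e. γ^4 - 446γ^2 + 49729 - 39928 = 0, i.e. γ^4 - 446γ^2 + 9801 = 0. So γ is a root of x^4 - 446x^2 + 9801. This polynomial is irreducible over Q: it has no rational root (each ±√161 ± √62 is irrational), and any factorization into two quadratics over Q would force √(9982) ∈ Q (pairing opposite roots) or √161, √62 ∈ Q (other pairings), all impossible. Hence [Q(γ):Q] = 4 = [Q(√161, √62):Q], so Q(γ) = Q(√161, √62).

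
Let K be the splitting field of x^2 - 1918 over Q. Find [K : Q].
[K : Q] = 2

f(x) = x^2 - 1918 factors as (x - √1918)(x + √1918). The splitting field is K = Q(√1918). Since 1918 is squarefree and > 1, it is not a perfect square, so x^2 - 1918 is irreducible over Q and [Q(√1918) : Q] = 2. Hence [K : Q] = 2.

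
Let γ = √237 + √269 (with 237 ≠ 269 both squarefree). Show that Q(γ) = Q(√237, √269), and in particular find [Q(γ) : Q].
[Q(γ) : Q] = 4 (equivalently, Q(γ) = Q(√237, √269))

Obviously Q(γ) ⊆ Q(√237, √269), and [Q(√237, √269):Q] = 4 (since 237, 269 are distinct squarefree integers > 1 with 63753 not a perfect square). To show equality we compute the minimal polynomial of γ. From γ = √237 + √269: γ^2 = 237 + 2√(63753) + 269 = 506 + 2√(63753), so γ^2 - 506 = 2√(63753); squaring, (γ^2 - 506)^2 = 4·63753, i.e. γ^4 - 1012γ^2 + 256036 - 255012 = 0, i.e. γ^4 - 1012γ^2 + 1024 = 0. So γ is a root of x^4 - 1012x^2 + 1024. This polynomial is irreducible over Q: it has no rational root (each ±√237 ± √269 is irrational), and any factorization into two quadratics over Q would force √(63753) ∈ Q (pairing opposite roots) or √237, √269 ∈ Q (other pairings), all impossible. Hence [Q(γ):Q] = 4 = [Q(√237, √269):Q], so Q(γ) = Q(√237, √269).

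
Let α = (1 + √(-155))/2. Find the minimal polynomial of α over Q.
m_α(x) = x^2 - x + 39

From 2α - 1 = √(-155), squaring gives (2α - 1)^2 = -155, i.e. 4α^2 - 4α + 1 = -155, so α^2 - α + (1 + 155)/4 = 0. Since -155 ≡ 1 (mod 4), (1 + 155)/4 = 39 ∈ Z. The polynomial x^2 - x + 39 has discriminant 1 - 4·(39) = -155, which is not a perfect square in Q (d = -155 is squarefree and ≠ 1), so x^2 - x + 39 is irreducible over Q. It is the minimal polynomial of α.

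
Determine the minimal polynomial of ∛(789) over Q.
m_α(x) = x^3 - 789

α satisfies α^3 = 789, so x^3 - 789 annihilates α. By the rational root test, a rational root p/q (in lowest terms) of x^3 - 789 would satisfy p^3 = 789 q^3, forcing q = 1 and p^3 = 789; but 789 is not a perfect cube, contradiction. A monic cubic over Q with no rational root is irreducible (any nontrivial factorization would include a linear factor). Hence x^3 - 789 is the minimal polynomial of α, and in particular [Q(α):Q] = 3.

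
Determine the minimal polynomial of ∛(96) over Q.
m_α(x) = x^3 - 96

α satisfies α^3 = 96, so x^3 - 96 annihilates α. By the rational root test, a rational root p/q (in lowest terms) of x^3 - 96 would satisfy p^3 = 96 q^3, forcing q = 1 and p^3 = 96; but 96 is not a perfect cube, contradiction. A monic cubic over Q with no rational root is irreducible (any nontrivial factorization would include a linear factor). Hence x^3 - 96 is the minimal polynomial of α, and in particular [Q(α):Q] = 3.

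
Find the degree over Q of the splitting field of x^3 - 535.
[K : Q] = 6

The roots of x^3 - 535 are ∛535, ω∛535, ω^2∛535 where ω = e^(2πi/3) is a primitive cube root of unity, so K = Q(∛535, ω). Now [Q(∛535):Q] = 3 (since 535 is not a perfect cube, x^3 - 535 is irreducible) and [Q(ω):Q] = 2. Both 2 and 3 divide [K:Q], and [K:Q] ≤ 3·2 = 6, so [K:Q] = 6. (Equivalently: Q(∛535) ⊂ R but ω ∉ R, so [K : Q(∛535)] = 2.)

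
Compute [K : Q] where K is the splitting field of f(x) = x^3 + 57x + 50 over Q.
[K : Q] = 6

By the rational root test, any rational root of the monic integer polynomial f(x) = x^3 + 57x + 50 must be an integer dividing the constant term 50, i.e. one of ±{1, 2, 5, 10, 25, 50}. Evaluating: f(1) = 108, f(-1) = -8, f(2) = 172, f(-2) = -72, f(5) = 460, f(-5) = -360, f(10) = 1620, f(-10) = -1520, f(25) = 17100, f(-25) = -17000, f(50) = 127900, f(-50) = -127800; none is 0, so f has no rational root and is therefore irreducible over Q (a cubic with no linear factor over a field is irreducible). For an irreducible cubic, the Galois group is A_3 or S_3 according as the discriminant disc(f) = -4a^3 - 27b^2 = -4·(57)^3 - 27·(50)^2 = -808272 is or is not a square in Q. Here disc(f) = -808272 is not a perfect square in Q, so the Galois group of f over Q is not contained in A_3 and must be all of S_3. The splitting field has degree |S_3| = 6 over Q, so [K : Q] = 6.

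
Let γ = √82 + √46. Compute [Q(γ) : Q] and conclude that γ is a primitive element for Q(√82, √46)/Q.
[Q(γ) : Q] = 4 (equivalently, Q(γ) = Q(√82, √46))

Obviously Q(γ) ⊆ Q(√82, √46), and [Q(√82, √46):Q] = 4 (since 82, 46 are distinct squarefree integers > 1 with 3772 not a perfect square). To show equality we compute the minimal polynomial of γ. From γ = √82 + √46: γ^2 = 82 + 2√(3772) + 46 = 128 + 2√(3772), so γ^2 - 128 = 2√(3772); squaring, (γ^2 - 128)^2 = 4·3772, i.e. γ^4 - 256γ^2 + 16384 - 15088 = 0, i.e. γ^4 - 256γ^2 + 1296 = 0. So γ is a root of x^4 - 256x^2 + 1296. This polynomial is irreducible over Q: it has no rational root (each ±√82 ± √46 is irrational), and any factorization into two quadratics over Q would force √(3772) ∈ Q (pairing opposite roots) or √82, √46 ∈ Q (other pairings), all impossible. Hence [Q(γ):Q] = 4 = [Q(√82, √46):Q], so Q(γ) = Q(√82, √46).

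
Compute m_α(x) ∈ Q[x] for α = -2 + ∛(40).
m_α(x) = x^3 + 6x^2 + 12x - 32

Set β = α + 2 = ∛(40), so β^3 = 40. Then (α + 2)^3 - 40 = 0, i.e. α is a root of g(x) = (x + 2)^3 - 40 = x^3 + 6x^2 + 12x - 32. Since g(x) = h(x + 2) where h(x) = x^3 - 40, and h is irreducible over Q (because 40 is not a perfect cube, so h has no rational root, and a monic cubic with no rational root is irreducible), g is also irreducible (irreducibility is preserved under the substitution x → x + 2). Hence m_α(x) = x^3 + 6x^2 + 12x - 32.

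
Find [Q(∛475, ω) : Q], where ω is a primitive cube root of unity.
[Q(∛475, ω) : Q] = 6

[Q(∛475):Q] = 3 (min poly x^3 - 475, irreducible since 475 is not a perfect cube). [Q(ω):Q] = 2 (min poly x^2 + x + 1). Since Q(∛475) ⊂ R and ω ∉ R, we have ω ∉ Q(∛475), so x^2 + x + 1 remains irreducible over Q(∛475) and [Q(∛475, ω) : Q(∛475)] = 2. By the tower law, [Q(∛475, ω) : Q] = 3 · 2 = 6. (In fact Q(∛475, ω) is the splitting field of x^3 - 475 over Q.)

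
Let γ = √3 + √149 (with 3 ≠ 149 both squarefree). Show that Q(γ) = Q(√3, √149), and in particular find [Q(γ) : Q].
[Q(γ) : Q] = 4 (equivalently, Q(γ) = Q(√3, √149))

Obviously Q(γ) ⊆ Q(√3, √149), and [Q(√3, √149):Q] = 4 (since 3, 149 are distinct squarefree integers > 1 with 447 not a perfect square). To show equality we compute the minimal polynomial of γ. From γ = √3 + √149: γ^2 = 3 + 2√(447) + 149 = 152 + 2√(447), so γ^2 - 152 = 2√(447); squaring, (γ^2 - 152)^2 = 4·447, i.e. γ^4 - 304γ^2 + 23104 - 1788 = 0, i.e. γ^4 - 304γ^2 + 21316 = 0. So γ is a root of x^4 - 304x^2 + 21316. This polynomial is irreducible over Q: it has no rational root (each ±√3 ± √149 is irrational), and any factorization into two quadratics over Q would force √(447) ∈ Q (pairing opposite roots) or √3, √149 ∈ Q (other pairings), all impossible. Hence [Q(γ):Q] = 4 = [Q(√3, √149):Q], so Q(γ) = Q(√3, √149).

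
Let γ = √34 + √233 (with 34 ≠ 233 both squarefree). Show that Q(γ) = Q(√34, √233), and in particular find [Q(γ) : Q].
[Q(γ) : Q] = 4 (equivalently, Q(γ) = Q(√34, √233))

Obviously Q(γ) ⊆ Q(√34, √233), and [Q(√34, √233):Q] = 4 (since 34, 233 are distinct squarefree integers > 1 with 7922 not a perfect square). To show equality we compute the minimal polynomial of γ. From γ = √34 + √233: γ^2 = 34 + 2√(7922) + 233 = 267 + 2√(7922), so γ^2 - 267 = 2√(7922); squaring, (γ^2 - 267)^2 = 4·7922, i.e. γ^4 - 534γ^2 + 71289 - 31688 = 0, i.e. γ^4 - 534γ^2 + 39601 = 0. So γ is a root of x^4 - 534x^2 + 39601. This polynomial is irreducible over Q: it has no rational root (each ±√34 ± √233 is irrational), and any factorization into two quadratics over Q would force √(7922) ∈ Q (pairing opposite roots) or √34, √233 ∈ Q (other pairings), all impossible. Hence [Q(γ):Q] = 4 = [Q(√34, √233):Q], so Q(γ) = Q(√34, √233).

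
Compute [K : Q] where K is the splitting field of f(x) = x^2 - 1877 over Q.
[K : Q] = 2

f(x) = x^2 - 1877 factors as (x - √1877)(x + √1877). The splitting field is K = Q(√1877). Since 1877 is squarefree and > 1, it is not a perfect square, so x^2 - 1877 is irreducible over Q and [Q(√1877) : Q] = 2. Hence [K : Q] = 2.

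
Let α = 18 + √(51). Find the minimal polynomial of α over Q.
m_α(x) = x^2 - 36x + 273

From α - 18 = √(51), squaring gives (α - 18)^2 = 51, i.e. α^2 - 36α + 324 = 51, so α^2 - 36α + 273 = 0. The discriminant of x^2 - 36x + 273 is (-36)^2 - 4·(273) = 1296 - 1092 = 204, and 4·(51) is not a perfect square in Q since 51 is squarefree and ≠ 1. Hence x^2 - 36x + 273 is irreducible over Q and is the minimal polynomial of α.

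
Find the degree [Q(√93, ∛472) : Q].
[Q(√93, ∛472) : Q] = 6

Let L = Q(√93, ∛472). Since Q(√93) ⊂ L and [Q(√93):Q] = 2, the tower law gives 2 | [L:Q]. Likewise Q(∛472) ⊂ L with [Q(∛472):Q] = 3 (because 472 is not a perfect cube), so 3 | [L:Q]. As gcd(2,3) = 1, [L:Q] is divisible by 6. Conversely L is generated over Q by √93 and ∛472, so [L:Q] ≤ 2·3 = 6. Therefore [Q(√93, ∛472) : Q] = 6.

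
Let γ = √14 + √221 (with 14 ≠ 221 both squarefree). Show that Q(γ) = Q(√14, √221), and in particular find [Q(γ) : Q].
[Q(γ) : Q] = 4 (equivalently, Q(γ) = Q(√14, √221))

Obviously Q(γ) ⊆ Q(√14, √221), and [Q(√14, √221):Q] = 4 (since 14, 221 are distinct squarefree integers > 1 with 3094 not a perfect square). To show equality we compute the minimal polynomial of γ. From γ = √14 + √221: γ^2 = 14 + 2√(3094) + 221 = 235 + 2√(3094), so γ^2 - 235 = 2√(3094); squaring, (γ^2 - 235)^2 = 4·3094, i.e. γ^4 - 470γ^2 + 55225 - 12376 = 0, i.e. γ^4 - 470γ^2 + 42849 = 0. So γ is a root of x^4 - 470x^2 + 42849. This polynomial is irreducible over Q: it has no rational root (each ±√14 ± √221 is irrational), and any factorization into two quadratics over Q would force √(3094) ∈ Q (pairing opposite roots) or √14, √221 ∈ Q (other pairings), all impossible. Hence [Q(γ):Q] = 4 = [Q(√14, √221):Q], so Q(γ) = Q(√14, √221).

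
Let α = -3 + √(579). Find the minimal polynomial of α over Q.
m_α(x) = x^2 + 6x - 570

From α + 3 = √(579), squaring gives (α + 3)^2 = 579, i.e. α^2 + 6α + 9 = 579, so α^2 + 6α - 570 = 0. The discriminant of x^2 + 6x - 570 is (6)^2 - 4·(-570) = 36 + 2280 = 2316, and 4·(579) is not a perfect square in Q since 579 is squarefree and ≠ 1. Hence x^2 + 6x - 570 is irreducible over Q and is the minimal polynomial of α.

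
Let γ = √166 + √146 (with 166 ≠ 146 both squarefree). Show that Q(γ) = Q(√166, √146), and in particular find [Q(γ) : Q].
[Q(γ) : Q] = 4 (equivalently, Q(γ) = Q(√166, √146))

Obviously Q(γ) ⊆ Q(√166, √146), and [Q(√166, √146):Q] = 4 (since 166, 146 are distinct squarefree integers > 1 with 24236 not a perfect square). To show equality we compute the minimal polynomial of γ. From γ = √166 + √146: γ^2 = 166 + 2√(24236) + 146 = 312 + 2√(24236), so γ^2 - 312 = 2√(24236); squaring, (γ^2 - 312)^2 = 4·24236, i.e. γ^4 - 624γ^2 + 97344 - 96944 = 0, i.e. γ^4 - 624γ^2 + 400 = 0. So γ is a root of x^4 - 624x^2 + 400. This polynomial is irreducible over Q: it has no rational root (each ±√166 ± √146 is irrational), and any factorization into two quadratics over Q would force √(24236) ∈ Q (pairing opposite roots) or √166, √146 ∈ Q (other pairings), all impossible. Hence [Q(γ):Q] = 4 = [Q(√166, √146):Q], so Q(γ) = Q(√166, √146).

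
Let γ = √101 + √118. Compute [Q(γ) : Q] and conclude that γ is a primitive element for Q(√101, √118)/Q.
[Q(γ) : Q] = 4 (equivalently, Q(γ) = Q(√101, √118))

Obviously Q(γ) ⊆ Q(√101, √118), and [Q(√101, √118):Q] = 4 (since 101, 118 are distinct squarefree integers > 1 with 11918 not a perfect square). To show equality we compute the minimal polynomial of γ. From γ = √101 + √118: γ^2 = 101 + 2√(11918) + 118 = 219 + 2√(11918), so γ^2 - 219 = 2√(11918); squaring, (γ^2 - 219)^2 = 4·11918, i.e. γ^4 - 438γ^2 + 47961 - 47672 = 0, i.e. γ^4 - 438γ^2 + 289 = 0. So γ is a root of x^4 - 438x^2 + 289. This polynomial is irreducible over Q: it has no rational root (each ±√101 ± √118 is irrational), and any factorization into two quadratics over Q would force √(11918) ∈ Q (pairing opposite roots) or √101, √118 ∈ Q (other pairings), all impossible. Hence [Q(γ):Q] = 4 = [Q(√101, √118):Q], so Q(γ) = Q(√101, √118).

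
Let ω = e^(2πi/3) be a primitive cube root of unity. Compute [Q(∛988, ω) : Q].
[Q(∛988, ω) : Q] = 6

[Q(∛988):Q] = 3 (min poly x^3 - 988, irreducible since 988 is not a perfect cube). [Q(ω):Q] = 2 (min poly x^2 + x + 1). Since Q(∛988) ⊂ R and ω ∉ R, we have ω ∉ Q(∛988), so x^2 + x + 1 remains irreducible over Q(∛988) and [Q(∛988, ω) : Q(∛988)] = 2. By the tower law, [Q(∛988, ω) : Q] = 3 · 2 = 6. (In fact Q(∛988, ω) is the splitting field of x^3 - 988 over Q.)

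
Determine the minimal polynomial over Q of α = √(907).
m_α(x) = x^2 - 907

α satisfies α^2 - 907 = 0, so x^2 - 907 annihilates α. Since d = 907 is squarefree and ≠ 1, it is not a perfect square in Q, so x^2 - 907 has no rational root and is therefore irreducible over Q (a degree-2 polynomial over a field is irreducible iff it has no root). Hence m_α(x) = x^2 - 907.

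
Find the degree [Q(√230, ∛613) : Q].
[Q(√230, ∛613) : Q] = 6

Let L = Q(√230, ∛613). Since Q(√230) ⊂ L and [Q(√230):Q] = 2, the tower law gives 2 | [L:Q]. Likewise Q(∛613) ⊂ L with [Q(∛613):Q] = 3 (because 613 is not a perfect cube), so 3 | [L:Q]. As gcd(2,3) = 1, [L:Q] is divisible by 6. Conversely L is generated over Q by √230 and ∛613, so [L:Q] ≤ 2·3 = 6. Therefore [Q(√230, ∛613) : Q] = 6.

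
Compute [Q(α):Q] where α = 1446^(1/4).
[Q(α):Q] = 4

α is a root of x^4 - 1446. By Eisenstein's criterion at the prime p = 2 (which divides the constant term 1446 but p^2 = 4 does not, since 1446 is squarefree), x^4 - 1446 is irreducible over Q. Hence [Q(α):Q] = 4.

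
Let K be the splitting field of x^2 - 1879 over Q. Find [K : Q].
[K : Q] = 2

f(x) = x^2 - 1879 factors as (x - √1879)(x + √1879). The splitting field is K = Q(√1879). Since 1879 is squarefree and > 1, it is not a perfect square, so x^2 - 1879 is irreducible over Q and [Q(√1879) : Q] = 2. Hence [K : Q] = 2.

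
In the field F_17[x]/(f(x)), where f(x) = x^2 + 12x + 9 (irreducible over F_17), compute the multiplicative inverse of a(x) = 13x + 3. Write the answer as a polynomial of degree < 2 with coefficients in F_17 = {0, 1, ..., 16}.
a(x)^(-1) ≡ 9x (mod f(x))

Since f is irreducible over F_17, F_17[x]/(f) is a field and a(x) ≠ 0 has an inverse. Apply the extended Euclidean algorithm to f(x) and a(x) in F_17[x]: f(x) = (4x)·a(x) + (9). The last nonzero remainder is the constant 9 = gcd(f, a) in F_17. Back-substituting through the division chain expresses 9 = s(x)·a(x) + t(x)·f(x) with s(x) ≡ 13x (mod f), so (13x)·a(x) ≡ 9 (mod f). Multiplying by 9^(-1) ≡ 2 in F_17 gives a(x)^(-1) ≡ 2·(13x) ≡ 9x (mod f). Check: (13x + 3)·(9x) = 15x^2 + 10x ≡ 1 (mod x^2 + 12x + 9).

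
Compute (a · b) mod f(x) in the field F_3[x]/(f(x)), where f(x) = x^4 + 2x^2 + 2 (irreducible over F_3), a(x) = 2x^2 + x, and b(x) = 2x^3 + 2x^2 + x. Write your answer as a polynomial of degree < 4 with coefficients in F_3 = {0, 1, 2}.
a · b ≡ 2x^3 + x^2 + x (mod f(x))

Multiply in F_3[x]: a(x)·b(x) = (2x^2 + x)·(2x^3 + 2x^2 + x) = x^5 + x^3 + x^2. This has degree ≥ 4, so divide by f(x) over F_3: x^5 + x^3 + x^2 = (x)·(x^4 + 2x^2 + 2) + (2x^3 + x^2 + x). Hence a·b ≡ 2x^3 + x^2 + x (mod f). (F_3[x]/(f) is a field with 3^4 = 81 elements since f is irreducible of degree 4.)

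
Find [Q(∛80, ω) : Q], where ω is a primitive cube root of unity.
[Q(∛80, ω) : Q] = 6

[Q(∛80):Q] = 3 (min poly x^3 - 80, irreducible since 80 is not a perfect cube). [Q(ω):Q] = 2 (min poly x^2 + x + 1). Since Q(∛80) ⊂ R and ω ∉ R, we have ω ∉ Q(∛80), so x^2 + x + 1 remains irreducible over Q(∛80) and [Q(∛80, ω) : Q(∛80)] = 2. By the tower law, [Q(∛80, ω) : Q] = 3 · 2 = 6. (In fact Q(∛80, ω) is the splitting field of x^3 - 80 over Q.)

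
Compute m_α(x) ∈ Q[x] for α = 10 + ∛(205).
m_α(x) = x^3 - 30x^2 + 300x - 1205

Set β = α - 10 = ∛(205), so β^3 = 205. Then (α - 10)^3 - 205 = 0, i.e. α is a root of g(x) = (x - 10)^3 - 205 = x^3 - 30x^2 + 300x - 1205. Since g(x) = h(x - 10) where h(x) = x^3 - 205, and h is irreducible over Q (because 205 is not a perfect cube, so h has no rational root, and a monic cubic with no rational root is irreducible), g is also irreducible (irreducibility is preserved under the substitution x → x - 10). Hence m_α(x) = x^3 - 30x^2 + 300x - 1205.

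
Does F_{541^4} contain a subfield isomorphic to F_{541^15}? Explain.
No: F_{541^15} is not a subfield of F_{541^4}

F_{p^m} embeds in F_{p^n} iff m | n. Here 15 ∤ 4 (since 4 = 0·15 + 4 with remainder 4 ≠ 0), so F_{541^15} is not a subfield of F_{541^4}. Equivalently: if it were, the tower law would give 15 = [F_{541^15}:F_541] dividing [F_{541^4}:F_541] = 4, contradiction.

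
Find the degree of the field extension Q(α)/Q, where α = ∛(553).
[Q(α):Q] = 3

The minimal polynomial of α is x^3 - 553, irreducible over Q since 553 is not a perfect cube (so x^3 - 553 has no rational root). Hence [Q(α):Q] = deg(m_α) = 3.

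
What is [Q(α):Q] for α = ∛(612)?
[Q(α):Q] = 3

The minimal polynomial of α is x^3 - 612, irreducible over Q since 612 is not a perfect cube (so x^3 - 612 has no rational root). Hence [Q(α):Q] = deg(m_α) = 3.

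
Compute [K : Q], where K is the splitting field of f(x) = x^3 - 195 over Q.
[K : Q] = 6

The roots of x^3 - 195 are ∛195, ω∛195, ω^2∛195 where ω = e^(2πi/3) is a primitive cube root of unity, so K = Q(∛195, ω). Now [Q(∛195):Q] = 3 (since 195 is not a perfect cube, x^3 - 195 is irreducible) and [Q(ω):Q] = 2. Both 2 and 3 divide [K:Q], and [K:Q] ≤ 3·2 = 6, so [K:Q] = 6. (Equivalently: Q(∛195) ⊂ R but ω ∉ R, so [K : Q(∛195)] = 2.)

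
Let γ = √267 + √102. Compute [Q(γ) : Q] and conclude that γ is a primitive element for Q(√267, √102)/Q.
[Q(γ) : Q] = 4 (equivalently, Q(γ) = Q(√267, √102))

Obviously Q(γ) ⊆ Q(√267, √102), and [Q(√267, √102):Q] = 4 (since 267, 102 are distinct squarefree integers > 1 with 27234 not a perfect square). To show equality we compute the minimal polynomial of γ. From γ = √267 + √102: γ^2 = 267 + 2√(27234) + 102 = 369 + 2√(27234), so γ^2 - 369 = 2√(27234); squaring, (γ^2 - 369)^2 = 4·27234, i.e. γ^4 - 738γ^2 + 136161 - 108936 = 0, i.e. γ^4 - 738γ^2 + 27225 = 0. So γ is a root of x^4 - 738x^2 + 27225. This polynomial is irreducible over Q: it has no rational root (each ±√267 ± √102 is irrational), and any factorization into two quadratics over Q would force √(27234) ∈ Q (pairing opposite roots) or √267, √102 ∈ Q (other pairings), all impossible. Hence [Q(γ):Q] = 4 = [Q(√267, √102):Q], so Q(γ) = Q(√267, √102).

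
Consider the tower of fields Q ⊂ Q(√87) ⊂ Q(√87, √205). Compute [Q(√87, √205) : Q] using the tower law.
[Q(√87, √205) : Q] = 4

[Q(√87):Q] = 2 (min poly x^2 - 87, irreducible since 87 is squarefree > 1). For the top step, suppose √205 ∈ Q(√87), say √205 = c + d√87 with c, d ∈ Q. Squaring: 205 = c^2 + 87d^2 + 2cd√87. Since √87 ∉ Q this forces 2cd = 0. If d = 0 then √205 = c ∈ Q, contradicting 205 squarefree > 1. If c = 0 then 205 = 87d^2, so 87·205 = (87d)^2 is a perfect square in Q — but 87·205 = 17835 is not a perfect square (since 87 and 205 are distinct squarefree integers). Contradiction. Hence √205 ∉ Q(√87), so x^2 - 205 stays irreducible over Q(√87) and [Q(√87, √205) : Q(√87)] = 2. By the tower law, [Q(√87, √205) : Q] = 2 · 2 = 4.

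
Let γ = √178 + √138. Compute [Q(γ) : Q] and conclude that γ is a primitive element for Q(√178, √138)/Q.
[Q(γ) : Q] = 4 (equivalently, Q(γ) = Q(√178, √138))

Obviously Q(γ) ⊆ Q(√178, √138), and [Q(√178, √138):Q] = 4 (since 178, 138 are distinct squarefree integers > 1 with 24564 not a perfect square). To show equality we compute the minimal polynomial of γ. From γ = √178 + √138: γ^2 = 178 + 2√(24564) + 138 = 316 + 2√(24564), so γ^2 - 316 = 2√(24564); squaring, (γ^2 - 316)^2 = 4·24564, i.e. γ^4 - 632γ^2 + 99856 - 98256 = 0, i.e. γ^4 - 632γ^2 + 1600 = 0. So γ is a root of x^4 - 632x^2 + 1600. This polynomial is irreducible over Q: it has no rational root (each ±√178 ± √138 is irrational), and any factorization into two quadratics over Q would force √(24564) ∈ Q (pairing opposite roots) or √178, √138 ∈ Q (other pairings), all impossible. Hence [Q(γ):Q] = 4 = [Q(√178, √138):Q], so Q(γ) = Q(√178, √138).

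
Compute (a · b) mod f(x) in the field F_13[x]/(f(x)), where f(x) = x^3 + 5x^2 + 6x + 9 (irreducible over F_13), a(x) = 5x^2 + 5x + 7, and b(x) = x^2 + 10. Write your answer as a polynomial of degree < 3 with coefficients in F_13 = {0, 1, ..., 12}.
a · b ≡ 10x^2 + 8x + 3 (mod f(x))

Multiply in F_13[x]: a(x)·b(x) = (5x^2 + 5x + 7)·(x^2 + 10) = 5x^4 + 5x^3 + 5x^2 + 11x + 5. This has degree ≥ 3, so divide by f(x) over F_13: 5x^4 + 5x^3 + 5x^2 + 11x + 5 = (5x + 6)·(x^3 + 5x^2 + 6x + 9) + (10x^2 + 8x + 3). Hence a·b ≡ 10x^2 + 8x + 3 (mod f). (F_13[x]/(f) is a field with 13^3 = 2197 elements since f is irreducible of degree 3.)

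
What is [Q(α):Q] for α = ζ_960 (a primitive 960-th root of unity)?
[Q(α):Q] = 256

The minimal polynomial of ζ_960 over Q is the 960-th cyclotomic polynomial Φ_960(x), which is irreducible over Q and has degree φ(960) = 256. Hence [Q(α):Q] = φ(960) = 256.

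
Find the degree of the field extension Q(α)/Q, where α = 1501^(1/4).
[Q(α):Q] = 4

α is a root of x^4 - 1501. By Eisenstein's criterion at the prime p = 19 (which divides the constant term 1501 but p^2 = 361 does not, since 1501 is squarefree), x^4 - 1501 is irreducible over Q. Hence [Q(α):Q] = 4.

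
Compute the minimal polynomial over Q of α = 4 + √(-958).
m_α(x) = x^2 - 8x + 974

From α - 4 = √(-958), squaring gives (α - 4)^2 = -958, i.e. α^2 - 8α + 16 = -958, so α^2 - 8α + 974 = 0. The discriminant of x^2 - 8x + 974 is (-8)^2 - 4·(974) = 64 - 3896 = -3832, and 4·(-958) is not a perfect square in Q since -958 is squarefree and ≠ 1. Hence x^2 - 8x + 974 is irreducible over Q and is the minimal polynomial of α.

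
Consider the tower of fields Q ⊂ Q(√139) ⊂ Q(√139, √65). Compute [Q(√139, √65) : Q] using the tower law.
[Q(√139, √65) : Q] = 4

[Q(√139):Q] = 2 (min poly x^2 - 139, irreducible since 139 is squarefree > 1). For the top step, suppose √65 ∈ Q(√139), say √65 = c + d√139 with c, d ∈ Q. Squaring: 65 = c^2 + 139d^2 + 2cd√139. Since √139 ∉ Q this forces 2cd = 0. If d = 0 then √65 = c ∈ Q, contradicting 65 squarefree > 1. If c = 0 then 65 = 139d^2, so 139·65 = (139d)^2 is a perfect square in Q — but 139·65 = 9035 is not a perfect square (since 139 and 65 are distinct squarefree integers). Contradiction. Hence √65 ∉ Q(√139), so x^2 - 65 stays irreducible over Q(√139) and [Q(√139, √65) : Q(√139)] = 2. By the tower law, [Q(√139, √65) : Q] = 2 · 2 = 4.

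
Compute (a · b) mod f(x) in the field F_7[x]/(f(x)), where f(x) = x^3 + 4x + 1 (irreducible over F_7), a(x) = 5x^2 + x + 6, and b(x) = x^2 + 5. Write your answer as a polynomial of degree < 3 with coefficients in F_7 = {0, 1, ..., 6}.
a · b ≡ 4x^2 + 3x + 1 (mod f(x))

Multiply in F_7[x]: a(x)·b(x) = (5x^2 + x + 6)·(x^2 + 5) = 5x^4 + x^3 + 3x^2 + 5x + 2. This has degree ≥ 3, so divide by f(x) over F_7: 5x^4 + x^3 + 3x^2 + 5x + 2 = (5x + 1)·(x^3 + 4x + 1) + (4x^2 + 3x + 1). Hence a·b ≡ 4x^2 + 3x + 1 (mod f). (F_7[x]/(f) is a field with 7^3 = 343 elements since f is irreducible of degree 3.)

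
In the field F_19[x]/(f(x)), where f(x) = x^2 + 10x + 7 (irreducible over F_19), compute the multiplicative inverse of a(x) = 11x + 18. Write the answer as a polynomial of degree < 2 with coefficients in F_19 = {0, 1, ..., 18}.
a(x)^(-1) ≡ x + 17 (mod f(x))

Since f is irreducible over F_19, F_19[x]/(f) is a field and a(x) ≠ 0 has an inverse. Apply the extended Euclidean algorithm to f(x) and a(x) in F_19[x]: f(x) = (7x + 5)·a(x) + (12). The last nonzero remainder is the constant 12 = gcd(f, a) in F_19. Back-substituting through the division chain expresses 12 = s(x)·a(x) + t(x)·f(x) with s(x) ≡ 12x + 14 (mod f), so (12x + 14)·a(x) ≡ 12 (mod f). Multiplying by 12^(-1) ≡ 8 in F_19 gives a(x)^(-1) ≡ 8·(12x + 14) ≡ x + 17 (mod f). Check: (11x + 18)·(x + 17) = 11x^2 + 15x + 2 ≡ 1 (mod x^2 + 10x + 7).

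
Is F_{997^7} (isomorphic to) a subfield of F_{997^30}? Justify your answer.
No: F_{997^7} is not a subfield of F_{997^30}

F_{p^m} embeds in F_{p^n} iff m | n. Here 7 ∤ 30 (since 30 = 4·7 + 2 with remainder 2 ≠ 0), so F_{997^7} is not a subfield of F_{997^30}. Equivalently: if it were, the tower law would give 7 = [F_{997^7}:F_997] dividing [F_{997^30}:F_997] = 30, contradiction.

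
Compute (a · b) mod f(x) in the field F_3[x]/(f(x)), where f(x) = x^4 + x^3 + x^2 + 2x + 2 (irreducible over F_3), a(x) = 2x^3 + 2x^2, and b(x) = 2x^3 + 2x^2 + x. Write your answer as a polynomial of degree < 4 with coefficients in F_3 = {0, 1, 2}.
a · b ≡ x^3 + x^2 + 2x + 1 (mod f(x))

Multiply in F_3[x]: a(x)·b(x) = (2x^3 + 2x^2)·(2x^3 + 2x^2 + x) = x^6 + 2x^5 + 2x^3. This has degree ≥ 4, so divide by f(x) over F_3: x^6 + 2x^5 + 2x^3 = (x^2 + x + 1)·(x^4 + x^3 + x^2 + 2x + 2) + (x^3 + x^2 + 2x + 1). Hence a·b ≡ x^3 + x^2 + 2x + 1 (mod f). (F_3[x]/(f) is a field with 3^4 = 81 elements since f is irreducible of degree 4.)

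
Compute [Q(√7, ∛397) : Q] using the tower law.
[Q(√7, ∛397) : Q] = 6

Let L = Q(√7, ∛397). Since Q(√7) ⊂ L and [Q(√7):Q] = 2, the tower law gives 2 | [L:Q]. Likewise Q(∛397) ⊂ L with [Q(∛397):Q] = 3 (because 397 is not a perfect cube), so 3 | [L:Q]. As gcd(2,3) = 1, [L:Q] is divisible by 6. Conversely L is generated over Q by √7 and ∛397, so [L:Q] ≤ 2·3 = 6. Therefore [Q(√7, ∛397) : Q] = 6.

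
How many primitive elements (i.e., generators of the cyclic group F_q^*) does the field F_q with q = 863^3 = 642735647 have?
There are φ(642735646) = 274800960 primitive elements

F_q^* is cyclic of order q - 1 = 642735646. A cyclic group of order m has exactly φ(m) generators. Here m = 642735646 = 2 · 7^2 · 431 · 15217, so the number of primitive elements is φ(642735646) = 274800960.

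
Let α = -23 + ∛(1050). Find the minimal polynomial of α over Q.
m_α(x) = x^3 + 69x^2 + 1587x + 11117

Set β = α + 23 = ∛(1050), so β^3 = 1050. Then (α + 23)^3 - 1050 = 0, i.e. α is a root of g(x) = (x + 23)^3 - 1050 = x^3 + 69x^2 + 1587x + 11117. Since g(x) = h(x + 23) where h(x) = x^3 - 1050, and h is irreducible over Q (because 1050 is not a perfect cube, so h has no rational root, and a monic cubic with no rational root is irreducible), g is also irreducible (irreducibility is preserved under the substitution x → x + 23). Hence m_α(x) = x^3 + 69x^2 + 1587x + 11117.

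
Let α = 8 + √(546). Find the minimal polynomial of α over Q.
m_α(x) = x^2 - 16x - 482

From α - 8 = √(546), squaring gives (α - 8)^2 = 546, i.e. α^2 - 16α + 64 = 546, so α^2 - 16α - 482 = 0. The discriminant of x^2 - 16x - 482 is (-16)^2 - 4·(-482) = 256 + 1928 = 2184, and 4·(546) is not a perfect square in Q since 546 is squarefree and ≠ 1. Hence x^2 - 16x - 482 is irreducible over Q and is the minimal polynomial of α.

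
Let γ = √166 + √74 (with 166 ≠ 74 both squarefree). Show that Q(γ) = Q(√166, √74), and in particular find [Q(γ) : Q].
[Q(γ) : Q] = 4 (equivalently, Q(γ) = Q(√166, √74))

Obviously Q(γ) ⊆ Q(√166, √74), and [Q(√166, √74):Q] = 4 (since 166, 74 are distinct squarefree integers > 1 with 12284 not a perfect square). To show equality we compute the minimal polynomial of γ. From γ = √166 + √74: γ^2 = 166 + 2√(12284) + 74 = 240 + 2√(12284), so γ^2 - 240 = 2√(12284); squaring, (γ^2 - 240)^2 = 4·12284, i.e. γ^4 - 480γ^2 + 57600 - 49136 = 0, i.e. γ^4 - 480γ^2 + 8464 = 0. So γ is a root of x^4 - 480x^2 + 8464. This polynomial is irreducible over Q: it has no rational root (each ±√166 ± √74 is irrational), and any factorization into two quadratics over Q would force √(12284) ∈ Q (pairing opposite roots) or √166, √74 ∈ Q (other pairings), all impossible. Hence [Q(γ):Q] = 4 = [Q(√166, √74):Q], so Q(γ) = Q(√166, √74).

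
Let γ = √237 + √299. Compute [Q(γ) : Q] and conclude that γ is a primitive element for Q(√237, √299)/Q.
[Q(γ) : Q] = 4 (equivalently, Q(γ) = Q(√237, √299))

Obviously Q(γ) ⊆ Q(√237, √299), and [Q(√237, √299):Q] = 4 (since 237, 299 are distinct squarefree integers > 1 with 70863 not a perfect square). To show equality we compute the minimal polynomial of γ. From γ = √237 + √299: γ^2 = 237 + 2√(70863) + 299 = 536 + 2√(70863), so γ^2 - 536 = 2√(70863); squaring, (γ^2 - 536)^2 = 4·70863, i.e. γ^4 - 1072γ^2 + 287296 - 283452 = 0, i.e. γ^4 - 1072γ^2 + 3844 = 0. So γ is a root of x^4 - 1072x^2 + 3844. This polynomial is irreducible over Q: it has no rational root (each ±√237 ± √299 is irrational), and any factorization into two quadratics over Q would force √(70863) ∈ Q (pairing opposite roots) or √237, √299 ∈ Q (other pairings), all impossible. Hence [Q(γ):Q] = 4 = [Q(√237, √299):Q], so Q(γ) = Q(√237, √299).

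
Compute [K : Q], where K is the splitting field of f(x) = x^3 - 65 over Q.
[K : Q] = 6

The roots of x^3 - 65 are ∛65, ω∛65, ω^2∛65 where ω = e^(2πi/3) is a primitive cube root of unity, so K = Q(∛65, ω). Now [Q(∛65):Q] = 3 (since 65 is not a perfect cube, x^3 - 65 is irreducible) and [Q(ω):Q] = 2. Both 2 and 3 divide [K:Q], and [K:Q] ≤ 3·2 = 6, so [K:Q] = 6. (Equivalently: Q(∛65) ⊂ R but ω ∉ R, so [K : Q(∛65)] = 2.)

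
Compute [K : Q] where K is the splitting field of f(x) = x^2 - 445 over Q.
[K : Q] = 2

f(x) = x^2 - 445 factors as (x - √445)(x + √445). The splitting field is K = Q(√445). Since 445 is squarefree and > 1, it is not a perfect square, so x^2 - 445 is irreducible over Q and [Q(√445) : Q] = 2. Hence [K : Q] = 2.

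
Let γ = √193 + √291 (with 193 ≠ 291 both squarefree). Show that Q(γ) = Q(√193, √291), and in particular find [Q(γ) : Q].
[Q(γ) : Q] = 4 (equivalently, Q(γ) = Q(√193, √291))

Obviously Q(γ) ⊆ Q(√193, √291), and [Q(√193, √291):Q] = 4 (since 193, 291 are distinct squarefree integers > 1 with 56163 not a perfect square). To show equality we compute the minimal polynomial of γ. From γ = √193 + √291: γ^2 = 193 + 2√(56163) + 291 = 484 + 2√(56163), so γ^2 - 484 = 2√(56163); squaring, (γ^2 - 484)^2 = 4·56163, i.e. γ^4 - 968γ^2 + 234256 - 224652 = 0, i.e. γ^4 - 968γ^2 + 9604 = 0. So γ is a root of x^4 - 968x^2 + 9604. This polynomial is irreducible over Q: it has no rational root (each ±√193 ± √291 is irrational), and any factorization into two quadratics over Q would force √(56163) ∈ Q (pairing opposite roots) or √193, √291 ∈ Q (other pairings), all impossible. Hence [Q(γ):Q] = 4 = [Q(√193, √291):Q], so Q(γ) = Q(√193, √291).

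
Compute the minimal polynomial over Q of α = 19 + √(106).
m_α(x) = x^2 - 38x + 255

From α - 19 = √(106), squaring gives (α - 19)^2 = 106, i.e. α^2 - 38α + 361 = 106, so α^2 - 38α + 255 = 0. The discriminant of x^2 - 38x + 255 is (-38)^2 - 4·(255) = 1444 - 1020 = 424, and 4·(106) is not a perfect square in Q since 106 is squarefree and ≠ 1. Hence x^2 - 38x + 255 is irreducible over Q and is the minimal polynomial of α.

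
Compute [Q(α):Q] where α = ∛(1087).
[Q(α):Q] = 3

The minimal polynomial of α is x^3 - 1087, irreducible over Q since 1087 is not a perfect cube (so x^3 - 1087 has no rational root). Hence [Q(α):Q] = deg(m_α) = 3.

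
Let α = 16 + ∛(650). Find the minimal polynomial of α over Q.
m_α(x) = x^3 - 48x^2 + 768x - 4746

Set β = α - 16 = ∛(650), so β^3 = 650. Then (α - 16)^3 - 650 = 0, i.e. α is a root of g(x) = (x - 16)^3 - 650 = x^3 - 48x^2 + 768x - 4746. Since g(x) = h(x - 16) where h(x) = x^3 - 650, and h is irreducible over Q (because 650 is not a perfect cube, so h has no rational root, and a monic cubic with no rational root is irreducible), g is also irreducible (irreducibility is preserved under the substitution x → x - 16). Hence m_α(x) = x^3 - 48x^2 + 768x - 4746.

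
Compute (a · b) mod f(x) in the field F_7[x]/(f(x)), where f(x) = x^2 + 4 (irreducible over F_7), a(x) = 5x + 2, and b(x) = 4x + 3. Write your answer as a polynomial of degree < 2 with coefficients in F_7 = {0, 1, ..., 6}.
a · b ≡ 2x + 3 (mod f(x))

Multiply in F_7[x]: a(x)·b(x) = (5x + 2)·(4x + 3) = 6x^2 + 2x + 6. This has degree ≥ 2, so divide by f(x) over F_7: 6x^2 + 2x + 6 = (6)·(x^2 + 4) + (2x + 3). Hence a·b ≡ 2x + 3 (mod f). (F_7[x]/(f) is a field with 7^2 = 49 elements since f is irreducible of degree 2.)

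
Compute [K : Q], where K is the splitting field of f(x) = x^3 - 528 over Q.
[K : Q] = 6

The roots of x^3 - 528 are ∛528, ω∛528, ω^2∛528 where ω = e^(2πi/3) is a primitive cube root of unity, so K = Q(∛528, ω). Now [Q(∛528):Q] = 3 (since 528 is not a perfect cube, x^3 - 528 is irreducible) and [Q(ω):Q] = 2. Both 2 and 3 divide [K:Q], and [K:Q] ≤ 3·2 = 6, so [K:Q] = 6. (Equivalently: Q(∛528) ⊂ R but ω ∉ R, so [K : Q(∛528)] = 2.)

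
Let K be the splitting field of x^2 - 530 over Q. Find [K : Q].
[K : Q] = 2

f(x) = x^2 - 530 factors as (x - √530)(x + √530). The splitting field is K = Q(√530). Since 530 is squarefree and > 1, it is not a perfect square, so x^2 - 530 is irreducible over Q and [Q(√530) : Q] = 2. Hence [K : Q] = 2.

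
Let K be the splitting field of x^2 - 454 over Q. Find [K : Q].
[K : Q] = 2

f(x) = x^2 - 454 factors as (x - √454)(x + √454). The splitting field is K = Q(√454). Since 454 is squarefree and > 1, it is not a perfect square, so x^2 - 454 is irreducible over Q and [Q(√454) : Q] = 2. Hence [K : Q] = 2.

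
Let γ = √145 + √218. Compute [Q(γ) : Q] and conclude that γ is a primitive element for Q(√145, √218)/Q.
[Q(γ) : Q] = 4 (equivalently, Q(γ) = Q(√145, √218))

Obviously Q(γ) ⊆ Q(√145, √218), and [Q(√145, √218):Q] = 4 (since 145, 218 are distinct squarefree integers > 1 with 31610 not a perfect square). To show equality we compute the minimal polynomial of γ. From γ = √145 + √218: γ^2 = 145 + 2√(31610) + 218 = 363 + 2√(31610), so γ^2 - 363 = 2√(31610); squaring, (γ^2 - 363)^2 = 4·31610, i.e. γ^4 - 726γ^2 + 131769 - 126440 = 0, i.e. γ^4 - 726γ^2 + 5329 = 0. So γ is a root of x^4 - 726x^2 + 5329. This polynomial is irreducible over Q: it has no rational root (each ±√145 ± √218 is irrational), and any factorization into two quadratics over Q would force √(31610) ∈ Q (pairing opposite roots) or √145, √218 ∈ Q (other pairings), all impossible. Hence [Q(γ):Q] = 4 = [Q(√145, √218):Q], so Q(γ) = Q(√145, √218).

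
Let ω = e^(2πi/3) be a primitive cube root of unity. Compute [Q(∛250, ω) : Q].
[Q(∛250, ω) : Q] = 6

[Q(∛250):Q] = 3 (min poly x^3 - 250, irreducible since 250 is not a perfect cube). [Q(ω):Q] = 2 (min poly x^2 + x + 1). Since Q(∛250) ⊂ R and ω ∉ R, we have ω ∉ Q(∛250), so x^2 + x + 1 remains irreducible over Q(∛250) and [Q(∛250, ω) : Q(∛250)] = 2. By the tower law, [Q(∛250, ω) : Q] = 3 · 2 = 6. (In fact Q(∛250, ω) is the splitting field of x^3 - 250 over Q.)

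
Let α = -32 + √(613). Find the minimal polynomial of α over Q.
m_α(x) = x^2 + 64x + 411

From α + 32 = √(613), squaring gives (α + 32)^2 = 613, i.e. α^2 + 64α + 1024 = 613, so α^2 + 64α + 411 = 0. The discriminant of x^2 + 64x + 411 is (64)^2 - 4·(411) = 4096 - 1644 = 2452, and 4·(613) is not a perfect square in Q since 613 is squarefree and ≠ 1. Hence x^2 + 64x + 411 is irreducible over Q and is the minimal polynomial of α.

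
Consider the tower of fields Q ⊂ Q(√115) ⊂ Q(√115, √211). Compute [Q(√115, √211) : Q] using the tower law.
[Q(√115, √211) : Q] = 4

[Q(√115):Q] = 2 (min poly x^2 - 115, irreducible since 115 is squarefree > 1). For the top step, suppose √211 ∈ Q(√115), say √211 = c + d√115 with c, d ∈ Q. Squaring: 211 = c^2 + 115d^2 + 2cd√115. Since √115 ∉ Q this forces 2cd = 0. If d = 0 then √211 = c ∈ Q, contradicting 211 squarefree > 1. If c = 0 then 211 = 115d^2, so 115·211 = (115d)^2 is a perfect square in Q — but 115·211 = 24265 is not a perfect square (since 115 and 211 are distinct squarefree integers). Contradiction. Hence √211 ∉ Q(√115), so x^2 - 211 stays irreducible over Q(√115) and [Q(√115, √211) : Q(√115)] = 2. By the tower law, [Q(√115, √211) : Q] = 2 · 2 = 4.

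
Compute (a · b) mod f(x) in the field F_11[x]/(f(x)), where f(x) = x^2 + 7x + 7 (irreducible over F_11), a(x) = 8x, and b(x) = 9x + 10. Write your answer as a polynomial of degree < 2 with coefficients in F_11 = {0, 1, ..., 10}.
a · b ≡ 5x + 2 (mod f(x))

Multiply in F_11[x]: a(x)·b(x) = (8x)·(9x + 10) = 6x^2 + 3x. This has degree ≥ 2, so divide by f(x) over F_11: 6x^2 + 3x = (6)·(x^2 + 7x + 7) + (5x + 2). Hence a·b ≡ 5x + 2 (mod f). (F_11[x]/(f) is a field with 11^2 = 121 elements since f is irreducible of degree 2.)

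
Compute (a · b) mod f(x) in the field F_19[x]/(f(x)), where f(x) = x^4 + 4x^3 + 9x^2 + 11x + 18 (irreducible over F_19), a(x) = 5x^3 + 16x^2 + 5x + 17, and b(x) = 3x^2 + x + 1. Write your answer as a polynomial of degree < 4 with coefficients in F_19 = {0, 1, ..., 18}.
a · b ≡ 5x^3 + 8x^2 + 10 (mod f(x))

Multiply in F_19[x]: a(x)·b(x) = (5x^3 + 16x^2 + 5x + 17)·(3x^2 + x + 1) = 15x^5 + 15x^4 + 17x^3 + 15x^2 + 3x + 17. This has degree ≥ 4, so divide by f(x) over F_19: 15x^5 + 15x^4 + 17x^3 + 15x^2 + 3x + 17 = (15x + 12)·(x^4 + 4x^3 + 9x^2 + 11x + 18) + (5x^3 + 8x^2 + 10). Hence a·b ≡ 5x^3 + 8x^2 + 10 (mod f). (F_19[x]/(f) is a field with 19^4 = 130321 elements since f is irreducible of degree 4.)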